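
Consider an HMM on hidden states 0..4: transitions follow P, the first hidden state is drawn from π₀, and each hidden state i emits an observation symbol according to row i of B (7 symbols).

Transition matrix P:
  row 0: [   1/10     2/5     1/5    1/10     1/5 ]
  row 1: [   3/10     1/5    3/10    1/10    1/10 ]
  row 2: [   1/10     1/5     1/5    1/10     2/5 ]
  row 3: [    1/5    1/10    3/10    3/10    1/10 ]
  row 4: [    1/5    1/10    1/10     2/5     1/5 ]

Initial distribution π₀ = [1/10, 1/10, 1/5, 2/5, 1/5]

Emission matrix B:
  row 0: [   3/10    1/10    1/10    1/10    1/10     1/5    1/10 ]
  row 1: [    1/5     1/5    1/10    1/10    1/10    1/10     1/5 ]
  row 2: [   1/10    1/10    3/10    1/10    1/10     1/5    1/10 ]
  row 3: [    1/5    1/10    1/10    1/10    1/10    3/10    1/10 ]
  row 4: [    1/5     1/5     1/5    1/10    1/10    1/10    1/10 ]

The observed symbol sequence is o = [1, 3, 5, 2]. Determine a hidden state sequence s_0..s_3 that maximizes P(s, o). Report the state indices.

t=0: δ = [1.000e-02, 2.000e-02, 2.000e-02, 4.000e-02, 4.000e-02]  (obs o_0=1)
t=1: δ = [8.000e-04, 4.000e-04, 1.200e-03, 1.600e-03, 8.000e-04]  ψ = [3, 0, 3, 4, 2]  (obs o_1=3)
t=2: δ = [6.400e-05, 3.200e-05, 9.600e-05, 1.440e-04, 4.800e-05]  ψ = [3, 0, 3, 3, 2]  (obs o_2=5)
t=3: δ = [2.880e-06, 2.560e-06, 1.296e-05, 4.320e-06, 7.680e-06]  ψ = [3, 0, 3, 3, 2]  (obs o_3=2)
backtrack: best end state = 2; path = [4, 3, 3, 2]

path = [4, 3, 3, 2]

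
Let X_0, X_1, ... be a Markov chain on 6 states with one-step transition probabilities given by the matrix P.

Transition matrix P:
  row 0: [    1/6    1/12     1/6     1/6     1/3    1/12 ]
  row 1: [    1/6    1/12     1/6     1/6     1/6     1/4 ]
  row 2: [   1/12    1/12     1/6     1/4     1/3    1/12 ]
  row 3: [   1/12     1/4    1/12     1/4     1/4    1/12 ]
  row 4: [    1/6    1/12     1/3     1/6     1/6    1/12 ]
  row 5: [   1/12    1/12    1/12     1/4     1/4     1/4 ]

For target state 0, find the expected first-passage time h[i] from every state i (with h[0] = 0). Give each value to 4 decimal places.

First-step conditioning: h[0] = 0; for i ≠ 0, h[i] = 1 + Σ_k P[i][k]·h[k].
  h[1] = 1 + 1/12·h[1] + 1/6·h[2] + 1/6·h[3] + 1/6·h[4] + 1/4·h[5]
  h[2] = 1 + 1/12·h[1] + 1/6·h[2] + 1/4·h[3] + 1/3·h[4] + 1/12·h[5]
  h[3] = 1 + 1/4·h[1] + 1/12·h[2] + 1/4·h[3] + 1/4·h[4] + 1/12·h[5]
  h[4] = 1 + 1/12·h[1] + 1/3·h[2] + 1/6·h[3] + 1/6·h[4] + 1/12·h[5]
  h[5] = 1 + 1/12·h[1] + 1/12·h[2] + 1/4·h[3] + 1/4·h[4] + 1/4·h[5]
Solving the 5×5 linear system over states ≠ 0 gives exactly h = [0, 28290/3457, 30414/3457, 30240/3457, 28254/3457, 30630/3457] (h[0] = 0 is the target).

h = [0.0000, 8.1834, 8.7978, 8.7475, 8.1730, 8.8603]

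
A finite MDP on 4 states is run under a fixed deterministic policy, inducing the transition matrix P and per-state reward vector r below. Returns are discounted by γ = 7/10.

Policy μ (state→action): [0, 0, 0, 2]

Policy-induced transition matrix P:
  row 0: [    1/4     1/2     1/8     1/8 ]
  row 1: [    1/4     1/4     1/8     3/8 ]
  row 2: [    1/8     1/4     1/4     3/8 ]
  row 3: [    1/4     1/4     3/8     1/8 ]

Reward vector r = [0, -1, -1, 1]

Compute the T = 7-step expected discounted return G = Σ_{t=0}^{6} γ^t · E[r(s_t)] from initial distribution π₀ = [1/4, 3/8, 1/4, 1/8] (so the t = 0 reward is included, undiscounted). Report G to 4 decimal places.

G = -1.0182

t=0: π = [0.2500, 0.3750, 0.2500, 0.1250], E[r] = -0.5000, γ^t·E[r] = -0.500000, running G = -0.500000
t=1: π = [0.2188, 0.3125, 0.1875, 0.2813], E[r] = -0.2188, γ^t·E[r] = -0.153125, running G = -0.653125
t=2: π = [0.2266, 0.3047, 0.2188, 0.2500], E[r] = -0.2734, γ^t·E[r] = -0.133984, running G = -0.787109
t=3: π = [0.2227, 0.3066, 0.2148, 0.2559], E[r] = -0.2656, γ^t·E[r] = -0.091109, running G = -0.878219
t=4: π = [0.2231, 0.3057, 0.2158, 0.2554], E[r] = -0.2661, γ^t·E[r] = -0.063894, running G = -0.942113
t=5: π = [0.2230, 0.3058, 0.2158, 0.2554], E[r] = -0.2662, γ^t·E[r] = -0.044746, running G = -0.986859
t=6: π = [0.2230, 0.3058, 0.2158, 0.2554], E[r] = -0.2662, γ^t·E[r] = -0.031315, running G = -1.018174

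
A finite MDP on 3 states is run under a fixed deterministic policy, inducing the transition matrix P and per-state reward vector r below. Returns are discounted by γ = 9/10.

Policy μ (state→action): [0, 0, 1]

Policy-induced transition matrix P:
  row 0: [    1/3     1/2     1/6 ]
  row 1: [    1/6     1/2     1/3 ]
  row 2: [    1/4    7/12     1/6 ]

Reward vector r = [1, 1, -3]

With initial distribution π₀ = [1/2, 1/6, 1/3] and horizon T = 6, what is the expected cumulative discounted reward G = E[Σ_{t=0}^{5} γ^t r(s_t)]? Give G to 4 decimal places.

t=0: π = [0.5000, 0.1667, 0.3333], E[r] = -0.3333, γ^t·E[r] = -0.333333, running G = -0.333333
t=1: π = [0.2778, 0.5278, 0.1944], E[r] = 0.2222, γ^t·E[r] = 0.200000, running G = -0.133333
t=2: π = [0.2292, 0.5162, 0.2546], E[r] = -0.0185, γ^t·E[r] = -0.015000, running G = -0.148333
t=3: π = [0.2261, 0.5212, 0.2527], E[r] = -0.0108, γ^t·E[r] = -0.007875, running G = -0.156208
t=4: π = [0.2254, 0.5211, 0.2535], E[r] = -0.0141, γ^t·E[r] = -0.009281, running G = -0.165490
t=5: π = [0.2254, 0.5211, 0.2535], E[r] = -0.0140, γ^t·E[r] = -0.008290, running G = -0.173779

G = -0.1738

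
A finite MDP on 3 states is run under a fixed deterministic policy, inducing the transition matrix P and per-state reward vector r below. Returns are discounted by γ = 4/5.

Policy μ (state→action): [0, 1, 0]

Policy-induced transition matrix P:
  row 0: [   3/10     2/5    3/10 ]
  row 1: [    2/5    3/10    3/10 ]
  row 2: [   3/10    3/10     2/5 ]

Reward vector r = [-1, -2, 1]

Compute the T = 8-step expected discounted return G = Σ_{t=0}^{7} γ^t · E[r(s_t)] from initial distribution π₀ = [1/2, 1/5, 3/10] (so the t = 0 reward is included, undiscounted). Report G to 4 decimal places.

t=0: π = [0.5000, 0.2000, 0.3000], E[r] = -0.6000, γ^t·E[r] = -0.600000, running G = -0.600000
t=1: π = [0.3200, 0.3500, 0.3300], E[r] = -0.6900, γ^t·E[r] = -0.552000, running G = -1.152000
t=2: π = [0.3350, 0.3320, 0.3330], E[r] = -0.6660, γ^t·E[r] = -0.426240, running G = -1.578240
t=3: π = [0.3332, 0.3335, 0.3333], E[r] = -0.6669, γ^t·E[r] = -0.341453, running G = -1.919693
t=4: π = [0.3334, 0.3333, 0.3333], E[r] = -0.6667, γ^t·E[r] = -0.273064, running G = -2.192757
t=5: π = [0.3333, 0.3333, 0.3333], E[r] = -0.6667, γ^t·E[r] = -0.218454, running G = -2.411211
t=6: π = [0.3333, 0.3333, 0.3333], E[r] = -0.6667, γ^t·E[r] = -0.174763, running G = -2.585973
t=7: π = [0.3333, 0.3333, 0.3333], E[r] = -0.6667, γ^t·E[r] = -0.139810, running G = -2.725784

G = -2.7258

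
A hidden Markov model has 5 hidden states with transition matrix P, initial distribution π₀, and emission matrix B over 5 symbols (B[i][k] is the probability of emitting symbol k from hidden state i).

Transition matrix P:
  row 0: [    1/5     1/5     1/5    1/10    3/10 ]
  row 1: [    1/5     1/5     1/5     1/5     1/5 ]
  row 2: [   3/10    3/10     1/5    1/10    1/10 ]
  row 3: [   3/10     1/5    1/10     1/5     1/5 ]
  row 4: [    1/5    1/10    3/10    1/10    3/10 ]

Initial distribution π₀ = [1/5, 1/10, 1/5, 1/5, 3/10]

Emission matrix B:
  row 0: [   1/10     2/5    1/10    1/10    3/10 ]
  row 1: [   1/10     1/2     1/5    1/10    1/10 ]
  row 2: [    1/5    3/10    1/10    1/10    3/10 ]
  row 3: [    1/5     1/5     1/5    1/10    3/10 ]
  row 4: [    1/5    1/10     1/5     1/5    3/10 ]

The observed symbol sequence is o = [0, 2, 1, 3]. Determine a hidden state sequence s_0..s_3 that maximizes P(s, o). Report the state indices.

t=0: δ = [2.000e-02, 1.000e-02, 4.000e-02, 4.000e-02, 6.000e-02]  (obs o_0=0)
t=1: δ = [1.200e-03, 2.400e-03, 1.800e-03, 1.600e-03, 3.600e-03]  ψ = [2, 2, 4, 3, 4]  (obs o_1=2)
t=2: δ = [2.880e-04, 2.700e-04, 3.240e-04, 9.600e-05, 1.080e-04]  ψ = [4, 2, 4, 1, 4]  (obs o_2=1)
t=3: δ = [9.720e-06, 9.720e-06, 6.480e-06, 5.400e-06, 1.728e-05]  ψ = [2, 2, 2, 1, 0]  (obs o_3=3)
backtrack: best end state = 4; path = [4, 4, 0, 4]

path = [4, 4, 0, 4]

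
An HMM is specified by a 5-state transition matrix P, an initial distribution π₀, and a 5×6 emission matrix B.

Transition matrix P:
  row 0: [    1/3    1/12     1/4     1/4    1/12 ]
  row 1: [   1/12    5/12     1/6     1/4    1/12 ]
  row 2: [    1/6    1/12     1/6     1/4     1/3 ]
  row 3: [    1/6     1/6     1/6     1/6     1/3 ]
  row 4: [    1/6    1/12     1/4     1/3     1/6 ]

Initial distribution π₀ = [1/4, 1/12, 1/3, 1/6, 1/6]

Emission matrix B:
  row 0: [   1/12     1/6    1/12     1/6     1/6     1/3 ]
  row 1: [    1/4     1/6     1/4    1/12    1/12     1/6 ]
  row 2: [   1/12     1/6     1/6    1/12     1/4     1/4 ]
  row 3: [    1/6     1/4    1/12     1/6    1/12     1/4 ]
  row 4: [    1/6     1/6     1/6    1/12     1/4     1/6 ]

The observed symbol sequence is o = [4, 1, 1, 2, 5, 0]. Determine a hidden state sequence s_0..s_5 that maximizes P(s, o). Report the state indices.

path = [2, 4, 3, 1, 1, 1]

t=0: δ = [4.167e-02, 6.944e-03, 8.333e-02, 1.389e-02, 4.167e-02]  (obs o_0=4)
t=1: δ = [2.315e-03, 1.157e-03, 2.315e-03, 5.208e-03, 4.630e-03]  ψ = [0, 2, 2, 2, 2]  (obs o_1=1)
t=2: δ = [1.447e-04, 1.447e-04, 1.929e-04, 3.858e-04, 2.894e-04]  ψ = [3, 3, 4, 4, 3]  (obs o_2=1)
t=3: δ = [5.358e-06, 1.608e-05, 1.206e-05, 8.038e-06, 2.143e-05]  ψ = [3, 3, 4, 4, 3]  (obs o_3=2)
t=4: δ = [1.191e-06, 1.116e-06, 1.340e-06, 1.786e-06, 6.698e-07]  ψ = [4, 1, 4, 4, 2]  (obs o_4=5)
t=5: δ = [3.308e-08, 1.163e-07, 2.481e-08, 5.582e-08, 9.923e-08]  ψ = [0, 1, 0, 2, 3]  (obs o_5=0)
backtrack: best end state = 1; path = [2, 4, 3, 1, 1, 1]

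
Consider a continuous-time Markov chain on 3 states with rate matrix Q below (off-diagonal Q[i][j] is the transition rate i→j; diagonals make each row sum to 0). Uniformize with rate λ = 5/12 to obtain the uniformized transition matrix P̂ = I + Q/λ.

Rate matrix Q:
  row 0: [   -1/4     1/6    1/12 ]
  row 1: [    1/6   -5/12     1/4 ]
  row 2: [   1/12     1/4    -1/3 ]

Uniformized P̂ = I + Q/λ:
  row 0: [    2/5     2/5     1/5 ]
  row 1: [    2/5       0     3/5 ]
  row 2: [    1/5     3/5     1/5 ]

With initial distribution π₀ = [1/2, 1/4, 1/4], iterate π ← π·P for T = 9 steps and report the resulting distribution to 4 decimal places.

t=0: π = [0.5000, 0.2500, 0.2500]
t=1: π = [0.3500, 0.3500, 0.3000]
t=2: π = [0.3400, 0.3200, 0.3400]
t=3: π = [0.3320, 0.3400, 0.3280]
t=4: π = [0.3344, 0.3296, 0.3360]
t=5: π = [0.3328, 0.3354, 0.3318]
t=6: π = [0.3336, 0.3322, 0.3341]
t=7: π = [0.3332, 0.3339, 0.3329]
t=8: π = [0.3334, 0.3330, 0.3336]
t=9: π = [0.3333, 0.3335, 0.3332]

π = [0.3333, 0.3335, 0.3332]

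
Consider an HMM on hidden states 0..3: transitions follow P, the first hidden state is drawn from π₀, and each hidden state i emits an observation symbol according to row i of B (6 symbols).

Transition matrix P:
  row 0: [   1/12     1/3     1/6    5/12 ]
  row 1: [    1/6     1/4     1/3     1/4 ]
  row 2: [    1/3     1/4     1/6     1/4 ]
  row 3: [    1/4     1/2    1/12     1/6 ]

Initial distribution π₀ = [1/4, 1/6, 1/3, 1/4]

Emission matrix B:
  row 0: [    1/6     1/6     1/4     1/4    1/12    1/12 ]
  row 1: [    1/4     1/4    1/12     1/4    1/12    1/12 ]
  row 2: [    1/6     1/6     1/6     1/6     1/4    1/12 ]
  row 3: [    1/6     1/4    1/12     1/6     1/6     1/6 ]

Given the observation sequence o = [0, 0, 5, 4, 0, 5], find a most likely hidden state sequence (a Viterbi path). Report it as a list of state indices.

t=0: δ = [4.167e-02, 4.167e-02, 5.556e-02, 4.167e-02]  (obs o_0=0)
t=1: δ = [3.086e-03, 5.208e-03, 2.315e-03, 2.894e-03]  ψ = [2, 3, 1, 0]  (obs o_1=0)
t=2: δ = [7.234e-05, 1.206e-04, 1.447e-04, 2.170e-04]  ψ = [1, 3, 1, 1]  (obs o_2=5)
t=3: δ = [4.521e-06, 9.042e-06, 1.005e-05, 6.028e-06]  ψ = [3, 3, 1, 2]  (obs o_3=4)
t=4: δ = [5.582e-07, 7.535e-07, 5.023e-07, 4.186e-07]  ψ = [2, 3, 1, 2]  (obs o_4=0)
t=5: δ = [1.395e-08, 1.744e-08, 2.093e-08, 3.876e-08]  ψ = [2, 3, 1, 0]  (obs o_5=5)
backtrack: best end state = 3; path = [0, 3, 1, 2, 0, 3]

path = [0, 3, 1, 2, 0, 3]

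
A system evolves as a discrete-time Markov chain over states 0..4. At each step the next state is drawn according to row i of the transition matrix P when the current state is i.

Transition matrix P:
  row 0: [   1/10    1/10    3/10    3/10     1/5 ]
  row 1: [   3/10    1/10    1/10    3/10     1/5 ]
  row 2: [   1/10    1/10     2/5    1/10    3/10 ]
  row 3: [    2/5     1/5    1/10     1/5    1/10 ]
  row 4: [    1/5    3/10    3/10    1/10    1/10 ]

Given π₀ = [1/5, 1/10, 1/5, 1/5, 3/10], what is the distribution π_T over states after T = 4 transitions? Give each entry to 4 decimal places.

π = [0.2077, 0.1565, 0.2557, 0.1924, 0.1878]

t=0: π = [0.2000, 0.1000, 0.2000, 0.2000, 0.3000]
t=1: π = [0.2100, 0.1800, 0.2600, 0.1800, 0.1700]
t=2: π = [0.2070, 0.1520, 0.2540, 0.1960, 0.1910]
t=3: π = [0.2083, 0.1578, 0.2558, 0.1914, 0.1867]
t=4: π = [0.2077, 0.1565, 0.2557, 0.1924, 0.1878]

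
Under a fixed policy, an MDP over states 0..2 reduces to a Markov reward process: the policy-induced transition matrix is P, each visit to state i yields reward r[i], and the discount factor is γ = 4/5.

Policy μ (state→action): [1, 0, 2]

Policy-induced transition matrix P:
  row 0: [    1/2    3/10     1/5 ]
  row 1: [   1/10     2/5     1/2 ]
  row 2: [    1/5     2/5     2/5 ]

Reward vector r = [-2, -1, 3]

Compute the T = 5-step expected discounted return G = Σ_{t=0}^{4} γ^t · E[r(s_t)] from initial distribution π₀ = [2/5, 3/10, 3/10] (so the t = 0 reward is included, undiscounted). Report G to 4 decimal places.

G = 0.3467

t=0: π = [0.4000, 0.3000, 0.3000], E[r] = -0.2000, γ^t·E[r] = -0.200000, running G = -0.200000
t=1: π = [0.2900, 0.3600, 0.3500], E[r] = 0.1100, γ^t·E[r] = 0.088000, running G = -0.112000
t=2: π = [0.2510, 0.3710, 0.3780], E[r] = 0.2610, γ^t·E[r] = 0.167040, running G = 0.055040
t=3: π = [0.2382, 0.3749, 0.3869], E[r] = 0.3094, γ^t·E[r] = 0.158413, running G = 0.213453
t=4: π = [0.2340, 0.3762, 0.3899], E[r] = 0.3254, γ^t·E[r] = 0.133296, running G = 0.346749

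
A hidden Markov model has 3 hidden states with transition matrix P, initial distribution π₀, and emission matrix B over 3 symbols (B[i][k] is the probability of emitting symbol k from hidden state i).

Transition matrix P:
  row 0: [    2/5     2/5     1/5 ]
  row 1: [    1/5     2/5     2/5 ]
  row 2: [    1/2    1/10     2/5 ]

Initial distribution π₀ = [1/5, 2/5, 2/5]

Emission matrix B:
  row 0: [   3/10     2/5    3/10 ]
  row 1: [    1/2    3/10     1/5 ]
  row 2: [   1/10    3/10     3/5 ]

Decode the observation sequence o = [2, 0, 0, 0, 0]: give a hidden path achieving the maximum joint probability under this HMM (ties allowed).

path = [2, 0, 1, 1, 1]

t=0: δ = [6.000e-02, 8.000e-02, 2.400e-01]  (obs o_0=2)
t=1: δ = [3.600e-02, 1.600e-02, 9.600e-03]  ψ = [2, 1, 2]  (obs o_1=0)
t=2: δ = [4.320e-03, 7.200e-03, 7.200e-04]  ψ = [0, 0, 0]  (obs o_2=0)
t=3: δ = [5.184e-04, 1.440e-03, 2.880e-04]  ψ = [0, 1, 1]  (obs o_3=0)
t=4: δ = [8.640e-05, 2.880e-04, 5.760e-05]  ψ = [1, 1, 1]  (obs o_4=0)
backtrack: best end state = 1; path = [2, 0, 1, 1, 1]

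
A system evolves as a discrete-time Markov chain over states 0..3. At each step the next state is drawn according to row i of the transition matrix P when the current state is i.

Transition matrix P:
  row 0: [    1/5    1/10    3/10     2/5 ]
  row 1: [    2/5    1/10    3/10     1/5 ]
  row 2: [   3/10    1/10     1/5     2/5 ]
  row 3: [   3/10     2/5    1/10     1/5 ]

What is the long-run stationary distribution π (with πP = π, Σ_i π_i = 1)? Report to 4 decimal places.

Balance equations π_j = Σ_i π_i·P[i][j]:
  π_0 = 1/5·π_0 + 2/5·π_1 + 3/10·π_2 + 3/10·π_3
  π_1 = 1/10·π_0 + 1/10·π_1 + 1/10·π_2 + 2/5·π_3
  π_2 = 3/10·π_0 + 3/10·π_1 + 1/5·π_2 + 1/10·π_3
  normalize: π_0 + π_1 + π_2 + π_3 = 1
Solving the linear system gives exactly π = [67/231, 4/21, 151/693, 19/63].

π = [0.2900, 0.1905, 0.2179, 0.3016]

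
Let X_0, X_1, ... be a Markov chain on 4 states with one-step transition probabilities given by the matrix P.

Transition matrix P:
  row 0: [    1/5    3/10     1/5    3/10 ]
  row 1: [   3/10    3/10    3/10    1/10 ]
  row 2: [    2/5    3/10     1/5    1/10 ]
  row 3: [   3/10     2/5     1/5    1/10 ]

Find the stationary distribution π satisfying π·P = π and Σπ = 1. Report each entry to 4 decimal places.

π = [0.2938, 0.3159, 0.2316, 0.1588]

Balance equations π_j = Σ_i π_i·P[i][j]:
  π_0 = 1/5·π_0 + 3/10·π_1 + 2/5·π_2 + 3/10·π_3
  π_1 = 3/10·π_0 + 3/10·π_1 + 3/10·π_2 + 2/5·π_3
  π_2 = 1/5·π_0 + 3/10·π_1 + 1/5·π_2 + 1/5·π_3
  normalize: π_0 + π_1 + π_2 + π_3 = 1
Solving the linear system gives exactly π = [359/1222, 193/611, 283/1222, 97/611].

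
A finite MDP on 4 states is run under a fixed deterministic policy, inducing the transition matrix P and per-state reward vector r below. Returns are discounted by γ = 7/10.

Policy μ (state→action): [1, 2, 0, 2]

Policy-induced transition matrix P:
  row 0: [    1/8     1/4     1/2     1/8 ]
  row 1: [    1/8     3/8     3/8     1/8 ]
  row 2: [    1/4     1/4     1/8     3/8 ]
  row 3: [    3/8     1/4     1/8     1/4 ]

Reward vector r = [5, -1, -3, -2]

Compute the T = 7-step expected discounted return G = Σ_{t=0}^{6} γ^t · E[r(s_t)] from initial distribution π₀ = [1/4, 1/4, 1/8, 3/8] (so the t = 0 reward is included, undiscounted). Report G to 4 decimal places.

t=0: π = [0.2500, 0.2500, 0.1250, 0.3750], E[r] = -0.1250, γ^t·E[r] = -0.125000, running G = -0.125000
t=1: π = [0.2344, 0.2813, 0.2813, 0.2031], E[r] = -0.3594, γ^t·E[r] = -0.251563, running G = -0.376563
t=2: π = [0.2109, 0.2852, 0.2832, 0.2207], E[r] = -0.5215, γ^t·E[r] = -0.255527, running G = -0.632090
t=3: π = [0.2156, 0.2856, 0.2754, 0.2234], E[r] = -0.4807, γ^t·E[r] = -0.164885, running G = -0.796974
t=4: π = [0.2153, 0.2857, 0.2773, 0.2218], E[r] = -0.4846, γ^t·E[r] = -0.116364, running G = -0.913339
t=5: π = [0.2151, 0.2857, 0.2772, 0.2220], E[r] = -0.4857, γ^t·E[r] = -0.081639, running G = -0.994978
t=6: π = [0.2152, 0.2857, 0.2771, 0.2220], E[r] = -0.4853, γ^t·E[r] = -0.057096, running G = -1.052074

G = -1.0521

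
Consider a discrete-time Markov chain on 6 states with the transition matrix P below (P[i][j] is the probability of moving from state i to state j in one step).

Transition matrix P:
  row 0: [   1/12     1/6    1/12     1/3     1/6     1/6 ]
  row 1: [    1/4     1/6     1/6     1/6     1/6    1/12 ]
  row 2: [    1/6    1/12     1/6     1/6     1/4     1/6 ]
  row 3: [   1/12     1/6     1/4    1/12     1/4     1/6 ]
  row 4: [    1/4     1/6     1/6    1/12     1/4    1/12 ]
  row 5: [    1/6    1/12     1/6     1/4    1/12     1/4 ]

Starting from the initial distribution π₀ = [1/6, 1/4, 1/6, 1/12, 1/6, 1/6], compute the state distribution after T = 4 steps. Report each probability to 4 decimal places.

π = [0.1665, 0.1401, 0.1674, 0.1758, 0.1993, 0.1510]

t=0: π = [0.1667, 0.2500, 0.1667, 0.0833, 0.1667, 0.1667]
t=1: π = [0.1806, 0.1389, 0.1597, 0.1875, 0.1875, 0.1458]
t=2: π = [0.1632, 0.1412, 0.1672, 0.1777, 0.1991, 0.1516]
t=3: π = [0.1666, 0.1401, 0.1679, 0.1751, 0.1994, 0.1509]
t=4: π = [0.1665, 0.1401, 0.1674, 0.1758, 0.1993, 0.1510]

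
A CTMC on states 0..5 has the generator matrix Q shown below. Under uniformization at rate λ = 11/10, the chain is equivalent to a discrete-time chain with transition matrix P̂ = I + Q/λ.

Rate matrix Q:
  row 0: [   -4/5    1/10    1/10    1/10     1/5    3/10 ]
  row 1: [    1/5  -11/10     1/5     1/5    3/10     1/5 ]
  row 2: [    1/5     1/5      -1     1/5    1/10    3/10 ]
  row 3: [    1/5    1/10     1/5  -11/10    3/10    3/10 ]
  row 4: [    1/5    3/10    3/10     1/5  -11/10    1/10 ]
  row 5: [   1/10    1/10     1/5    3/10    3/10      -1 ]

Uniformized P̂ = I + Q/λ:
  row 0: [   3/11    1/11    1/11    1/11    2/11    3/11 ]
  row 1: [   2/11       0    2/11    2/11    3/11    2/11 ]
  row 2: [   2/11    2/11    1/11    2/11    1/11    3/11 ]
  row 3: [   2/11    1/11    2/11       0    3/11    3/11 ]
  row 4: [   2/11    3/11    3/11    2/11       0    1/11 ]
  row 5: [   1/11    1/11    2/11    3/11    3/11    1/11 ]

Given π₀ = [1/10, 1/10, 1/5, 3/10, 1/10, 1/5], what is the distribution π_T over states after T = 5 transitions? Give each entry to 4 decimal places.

t=0: π = [0.1000, 0.1000, 0.2000, 0.3000, 0.1000, 0.2000]
t=1: π = [0.1727, 0.1182, 0.1636, 0.1364, 0.2000, 0.2091]
t=2: π = [0.1785, 0.1314, 0.1694, 0.1603, 0.1727, 0.1876]
t=3: π = [0.1810, 0.1258, 0.1659, 0.1535, 0.1786, 0.1953]
t=4: π = [0.1805, 0.1270, 0.1665, 0.1552, 0.1774, 0.1933]
t=5: π = [0.1807, 0.1268, 0.1664, 0.1548, 0.1777, 0.1938]

π = [0.1807, 0.1268, 0.1664, 0.1548, 0.1777, 0.1938]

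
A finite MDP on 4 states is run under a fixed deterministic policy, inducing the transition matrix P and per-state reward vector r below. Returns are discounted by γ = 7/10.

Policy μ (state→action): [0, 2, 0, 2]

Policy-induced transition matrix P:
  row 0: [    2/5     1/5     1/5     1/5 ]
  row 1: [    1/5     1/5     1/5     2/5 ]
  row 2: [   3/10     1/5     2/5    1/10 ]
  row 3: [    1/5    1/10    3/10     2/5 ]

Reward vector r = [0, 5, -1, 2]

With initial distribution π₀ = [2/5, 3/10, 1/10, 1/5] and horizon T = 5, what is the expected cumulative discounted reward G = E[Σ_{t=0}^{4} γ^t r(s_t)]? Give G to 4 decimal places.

G = 3.8595

t=0: π = [0.4000, 0.3000, 0.1000, 0.2000], E[r] = 1.8000, γ^t·E[r] = 1.800000, running G = 1.800000
t=1: π = [0.2900, 0.1800, 0.2400, 0.2900], E[r] = 1.2400, γ^t·E[r] = 0.868000, running G = 2.668000
t=2: π = [0.2820, 0.1710, 0.2770, 0.2700], E[r] = 1.1180, γ^t·E[r] = 0.547820, running G = 3.215820
t=3: π = [0.2841, 0.1730, 0.2824, 0.2605], E[r] = 1.1036, γ^t·E[r] = 0.378535, running G = 3.594355
t=4: π = [0.2851, 0.1740, 0.2825, 0.2585], E[r] = 1.1041, γ^t·E[r] = 0.265104, running G = 3.859459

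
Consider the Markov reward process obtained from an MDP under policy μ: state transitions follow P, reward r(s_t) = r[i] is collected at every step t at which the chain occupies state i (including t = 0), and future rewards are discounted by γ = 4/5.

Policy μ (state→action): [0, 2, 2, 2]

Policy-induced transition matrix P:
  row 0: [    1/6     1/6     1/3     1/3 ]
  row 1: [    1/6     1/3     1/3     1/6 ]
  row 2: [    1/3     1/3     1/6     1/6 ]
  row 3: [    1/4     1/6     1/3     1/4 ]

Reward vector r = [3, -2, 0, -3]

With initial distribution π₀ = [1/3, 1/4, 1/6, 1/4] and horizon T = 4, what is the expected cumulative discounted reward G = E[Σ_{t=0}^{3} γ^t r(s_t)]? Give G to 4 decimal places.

G = -1.2458

t=0: π = [0.3333, 0.2500, 0.1667, 0.2500], E[r] = -0.2500, γ^t·E[r] = -0.250000, running G = -0.250000
t=1: π = [0.2153, 0.2361, 0.3056, 0.2431], E[r] = -0.5556, γ^t·E[r] = -0.444444, running G = -0.694444
t=2: π = [0.2378, 0.2569, 0.2824, 0.2228], E[r] = -0.4688, γ^t·E[r] = -0.300000, running G = -0.994444
t=3: π = [0.2323, 0.2566, 0.2863, 0.2249], E[r] = -0.4908, γ^t·E[r] = -0.251309, running G = -1.245753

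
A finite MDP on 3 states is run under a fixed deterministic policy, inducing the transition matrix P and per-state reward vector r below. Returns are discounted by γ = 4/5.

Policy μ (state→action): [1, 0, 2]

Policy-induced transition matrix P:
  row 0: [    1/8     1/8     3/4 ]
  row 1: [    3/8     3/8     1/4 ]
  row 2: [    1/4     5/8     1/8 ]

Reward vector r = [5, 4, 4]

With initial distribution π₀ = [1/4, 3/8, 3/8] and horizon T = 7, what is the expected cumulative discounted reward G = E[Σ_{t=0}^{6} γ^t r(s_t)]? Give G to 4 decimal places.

G = 16.8412

t=0: π = [0.2500, 0.3750, 0.3750], E[r] = 4.2500, γ^t·E[r] = 4.250000, running G = 4.250000
t=1: π = [0.2656, 0.4063, 0.3281], E[r] = 4.2656, γ^t·E[r] = 3.412500, running G = 7.662500
t=2: π = [0.2676, 0.3906, 0.3418], E[r] = 4.2676, γ^t·E[r] = 2.731250, running G = 10.393750
t=3: π = [0.2654, 0.3936, 0.3411], E[r] = 4.2654, γ^t·E[r] = 2.183875, running G = 12.577625
t=4: π = [0.2660, 0.3939, 0.3401], E[r] = 4.2660, γ^t·E[r] = 1.747363, running G = 14.324988
t=5: π = [0.2660, 0.3935, 0.3405], E[r] = 4.2660, γ^t·E[r] = 1.397879, running G = 15.722866
t=6: π = [0.2659, 0.3936, 0.3404], E[r] = 4.2659, γ^t·E[r] = 1.118291, running G = 16.841157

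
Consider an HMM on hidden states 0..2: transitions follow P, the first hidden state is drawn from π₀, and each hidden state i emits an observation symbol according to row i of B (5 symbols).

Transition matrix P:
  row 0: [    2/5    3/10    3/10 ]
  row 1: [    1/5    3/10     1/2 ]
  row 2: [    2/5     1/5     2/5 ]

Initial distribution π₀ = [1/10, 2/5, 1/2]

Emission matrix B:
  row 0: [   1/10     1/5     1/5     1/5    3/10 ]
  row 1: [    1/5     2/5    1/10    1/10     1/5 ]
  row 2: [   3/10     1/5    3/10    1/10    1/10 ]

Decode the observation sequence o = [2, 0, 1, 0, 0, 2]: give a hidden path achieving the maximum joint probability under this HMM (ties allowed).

t=0: δ = [2.000e-02, 4.000e-02, 1.500e-01]  (obs o_0=2)
t=1: δ = [6.000e-03, 6.000e-03, 1.800e-02]  ψ = [2, 2, 2]  (obs o_1=0)
t=2: δ = [1.440e-03, 1.440e-03, 1.440e-03]  ψ = [2, 2, 2]  (obs o_2=1)
t=3: δ = [5.760e-05, 8.640e-05, 2.160e-04]  ψ = [0, 0, 1]  (obs o_3=0)
t=4: δ = [8.640e-06, 8.640e-06, 2.592e-05]  ψ = [2, 2, 2]  (obs o_4=0)
t=5: δ = [2.074e-06, 5.184e-07, 3.110e-06]  ψ = [2, 2, 2]  (obs o_5=2)
backtrack: best end state = 2; path = [2, 2, 1, 2, 2, 2]

path = [2, 2, 1, 2, 2, 2]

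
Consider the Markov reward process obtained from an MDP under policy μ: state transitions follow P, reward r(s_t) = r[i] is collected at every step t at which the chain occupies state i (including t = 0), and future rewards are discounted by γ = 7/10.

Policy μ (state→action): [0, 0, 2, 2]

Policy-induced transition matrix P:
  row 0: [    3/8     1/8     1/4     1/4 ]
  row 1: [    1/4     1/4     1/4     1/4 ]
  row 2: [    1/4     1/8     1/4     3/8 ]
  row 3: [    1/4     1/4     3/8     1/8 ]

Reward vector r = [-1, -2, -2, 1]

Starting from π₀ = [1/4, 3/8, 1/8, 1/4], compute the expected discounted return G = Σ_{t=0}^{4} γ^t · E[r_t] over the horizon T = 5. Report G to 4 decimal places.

G = -2.7318

t=0: π = [0.2500, 0.3750, 0.1250, 0.2500], E[r] = -1.0000, γ^t·E[r] = -1.000000, running G = -1.000000
t=1: π = [0.2813, 0.2031, 0.2813, 0.2344], E[r] = -1.0156, γ^t·E[r] = -0.710938, running G = -1.710938
t=2: π = [0.2852, 0.1797, 0.2793, 0.2559], E[r] = -0.9473, γ^t·E[r] = -0.464160, running G = -2.175098
t=3: π = [0.2856, 0.1794, 0.2820, 0.2529], E[r] = -0.9556, γ^t·E[r] = -0.327759, running G = -2.502857
t=4: π = [0.2857, 0.1790, 0.2816, 0.2536], E[r] = -0.9534, γ^t·E[r] = -0.228911, running G = -2.731768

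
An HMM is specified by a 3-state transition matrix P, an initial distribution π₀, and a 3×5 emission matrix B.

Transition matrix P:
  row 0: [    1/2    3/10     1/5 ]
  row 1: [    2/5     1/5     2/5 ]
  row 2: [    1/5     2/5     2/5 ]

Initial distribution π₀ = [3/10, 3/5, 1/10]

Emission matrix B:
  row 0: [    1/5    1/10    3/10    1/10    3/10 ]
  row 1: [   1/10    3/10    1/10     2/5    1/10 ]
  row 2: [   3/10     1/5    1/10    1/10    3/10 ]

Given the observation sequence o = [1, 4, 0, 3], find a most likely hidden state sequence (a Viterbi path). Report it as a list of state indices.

path = [1, 2, 2, 1]

t=0: δ = [3.000e-02, 1.800e-01, 2.000e-02]  (obs o_0=1)
t=1: δ = [2.160e-02, 3.600e-03, 2.160e-02]  ψ = [1, 1, 1]  (obs o_1=4)
t=2: δ = [2.160e-03, 8.640e-04, 2.592e-03]  ψ = [0, 2, 2]  (obs o_2=0)
t=3: δ = [1.080e-04, 4.147e-04, 1.037e-04]  ψ = [0, 2, 2]  (obs o_3=3)
backtrack: best end state = 1; path = [1, 2, 2, 1]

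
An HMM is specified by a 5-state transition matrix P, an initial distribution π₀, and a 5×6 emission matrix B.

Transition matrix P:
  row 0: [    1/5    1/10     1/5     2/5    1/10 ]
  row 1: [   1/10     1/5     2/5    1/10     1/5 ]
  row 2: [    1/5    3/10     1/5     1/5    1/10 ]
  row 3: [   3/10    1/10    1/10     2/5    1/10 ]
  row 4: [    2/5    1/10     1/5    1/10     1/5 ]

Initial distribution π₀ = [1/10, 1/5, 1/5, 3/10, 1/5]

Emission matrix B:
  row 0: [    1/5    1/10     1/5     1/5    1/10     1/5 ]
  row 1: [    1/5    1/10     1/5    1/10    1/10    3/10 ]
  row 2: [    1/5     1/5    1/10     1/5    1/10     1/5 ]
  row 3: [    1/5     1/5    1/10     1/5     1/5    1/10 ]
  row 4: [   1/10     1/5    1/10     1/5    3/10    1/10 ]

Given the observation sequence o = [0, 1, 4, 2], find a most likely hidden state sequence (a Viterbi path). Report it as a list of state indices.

path = [3, 3, 3, 0]

t=0: δ = [2.000e-02, 4.000e-02, 4.000e-02, 6.000e-02, 2.000e-02]  (obs o_0=0)
t=1: δ = [1.800e-03, 1.200e-03, 3.200e-03, 4.800e-03, 1.600e-03]  ψ = [3, 2, 1, 3, 1]  (obs o_1=1)
t=2: δ = [1.440e-04, 9.600e-05, 6.400e-05, 3.840e-04, 1.440e-04]  ψ = [3, 2, 2, 3, 3]  (obs o_2=4)
t=3: δ = [2.304e-05, 7.680e-06, 3.840e-06, 1.536e-05, 3.840e-06]  ψ = [3, 3, 1, 3, 3]  (obs o_3=2)
backtrack: best end state = 0; path = [3, 3, 3, 0]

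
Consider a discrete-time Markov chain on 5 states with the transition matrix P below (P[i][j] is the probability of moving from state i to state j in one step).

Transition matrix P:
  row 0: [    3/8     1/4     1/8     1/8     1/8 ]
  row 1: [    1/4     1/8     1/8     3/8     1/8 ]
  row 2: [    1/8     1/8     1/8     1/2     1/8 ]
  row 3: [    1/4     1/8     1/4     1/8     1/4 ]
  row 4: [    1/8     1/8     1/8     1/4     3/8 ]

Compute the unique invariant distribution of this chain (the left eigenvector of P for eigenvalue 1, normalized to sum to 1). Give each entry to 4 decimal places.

Balance equations π_j = Σ_i π_i·P[i][j]:
  π_0 = 3/8·π_0 + 1/4·π_1 + 1/8·π_2 + 1/4·π_3 + 1/8·π_4
  π_1 = 1/4·π_0 + 1/8·π_1 + 1/8·π_2 + 1/8·π_3 + 1/8·π_4
  π_2 = 1/8·π_0 + 1/8·π_1 + 1/8·π_2 + 1/4·π_3 + 1/8·π_4
  π_3 = 1/8·π_0 + 3/8·π_1 + 1/2·π_2 + 1/8·π_3 + 1/4·π_4
  normalize: π_0 + π_1 + π_2 + π_3 + π_4 = 1
Solving the linear system gives exactly π = [391/1673, 258/1673, 261/1673, 415/1673, 348/1673].

π = [0.2337, 0.1542, 0.1560, 0.2481, 0.2080]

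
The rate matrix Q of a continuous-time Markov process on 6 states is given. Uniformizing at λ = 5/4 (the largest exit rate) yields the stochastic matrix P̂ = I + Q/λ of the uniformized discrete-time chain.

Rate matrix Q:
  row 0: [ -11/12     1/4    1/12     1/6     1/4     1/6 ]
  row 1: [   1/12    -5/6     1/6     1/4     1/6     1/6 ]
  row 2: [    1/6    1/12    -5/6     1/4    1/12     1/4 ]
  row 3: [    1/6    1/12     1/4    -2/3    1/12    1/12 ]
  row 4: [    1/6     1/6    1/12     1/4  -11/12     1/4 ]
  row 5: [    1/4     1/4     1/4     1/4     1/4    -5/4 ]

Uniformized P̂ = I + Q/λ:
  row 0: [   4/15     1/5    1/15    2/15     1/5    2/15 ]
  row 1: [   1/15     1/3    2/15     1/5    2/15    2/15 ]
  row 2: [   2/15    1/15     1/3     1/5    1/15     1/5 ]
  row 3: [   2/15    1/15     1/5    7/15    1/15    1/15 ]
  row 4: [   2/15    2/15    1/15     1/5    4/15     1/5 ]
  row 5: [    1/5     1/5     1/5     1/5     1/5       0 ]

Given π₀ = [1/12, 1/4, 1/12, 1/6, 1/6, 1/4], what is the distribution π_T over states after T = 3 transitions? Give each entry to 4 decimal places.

t=0: π = [0.0833, 0.2500, 0.0833, 0.1667, 0.1667, 0.2500]
t=1: π = [0.1444, 0.1889, 0.1611, 0.2389, 0.1611, 0.1056]
t=2: π = [0.1470, 0.1611, 0.1681, 0.2541, 0.1448, 0.1248]
t=3: π = [0.1505, 0.1555, 0.1728, 0.2580, 0.1426, 0.1206]

π = [0.1505, 0.1555, 0.1728, 0.2580, 0.1426, 0.1206]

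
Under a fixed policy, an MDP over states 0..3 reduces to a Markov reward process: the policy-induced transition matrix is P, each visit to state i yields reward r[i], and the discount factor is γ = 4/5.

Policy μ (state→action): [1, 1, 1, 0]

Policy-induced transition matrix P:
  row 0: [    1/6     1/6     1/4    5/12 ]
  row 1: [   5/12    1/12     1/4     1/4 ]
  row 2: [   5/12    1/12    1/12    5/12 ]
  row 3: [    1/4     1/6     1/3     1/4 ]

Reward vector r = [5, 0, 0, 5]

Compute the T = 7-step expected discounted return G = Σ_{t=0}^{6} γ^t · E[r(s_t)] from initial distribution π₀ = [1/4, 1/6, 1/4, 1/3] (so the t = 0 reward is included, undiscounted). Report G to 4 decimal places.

G = 12.1776

t=0: π = [0.2500, 0.1667, 0.2500, 0.3333], E[r] = 2.9167, γ^t·E[r] = 2.916667, running G = 2.916667
t=1: π = [0.2986, 0.1319, 0.2361, 0.3333], E[r] = 3.1597, γ^t·E[r] = 2.527778, running G = 5.444444
t=2: π = [0.2865, 0.1360, 0.2384, 0.3391], E[r] = 3.1279, γ^t·E[r] = 2.001852, running G = 7.446296
t=3: π = [0.2885, 0.1355, 0.2385, 0.3375], E[r] = 3.1301, γ^t·E[r] = 1.602593, running G = 9.048889
t=4: π = [0.2883, 0.1355, 0.2384, 0.3378], E[r] = 3.1306, γ^t·E[r] = 1.282313, running G = 10.331202
t=5: π = [0.2883, 0.1355, 0.2384, 0.3378], E[r] = 3.1303, γ^t·E[r] = 1.025743, running G = 11.356945
t=6: π = [0.2883, 0.1355, 0.2384, 0.3378], E[r] = 3.1304, γ^t·E[r] = 0.820621, running G = 12.177566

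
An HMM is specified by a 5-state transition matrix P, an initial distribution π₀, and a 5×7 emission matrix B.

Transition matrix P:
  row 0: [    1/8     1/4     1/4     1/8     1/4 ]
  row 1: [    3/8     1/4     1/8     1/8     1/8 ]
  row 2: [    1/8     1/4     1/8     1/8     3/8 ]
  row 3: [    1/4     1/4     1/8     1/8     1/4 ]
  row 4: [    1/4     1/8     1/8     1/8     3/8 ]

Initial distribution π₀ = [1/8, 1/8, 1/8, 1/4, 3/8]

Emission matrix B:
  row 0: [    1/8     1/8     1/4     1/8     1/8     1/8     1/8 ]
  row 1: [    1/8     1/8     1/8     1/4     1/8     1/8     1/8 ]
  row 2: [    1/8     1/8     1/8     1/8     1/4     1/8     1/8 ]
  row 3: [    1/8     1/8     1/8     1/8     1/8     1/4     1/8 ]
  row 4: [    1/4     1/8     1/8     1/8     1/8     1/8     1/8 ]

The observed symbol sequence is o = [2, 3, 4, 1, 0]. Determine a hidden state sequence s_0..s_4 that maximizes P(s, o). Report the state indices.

t=0: δ = [3.125e-02, 1.562e-02, 1.562e-02, 3.125e-02, 4.688e-02]  (obs o_0=2)
t=1: δ = [1.465e-03, 1.953e-03, 9.766e-04, 7.324e-04, 2.197e-03]  ψ = [4, 0, 0, 4, 4]  (obs o_1=3)
t=2: δ = [9.155e-05, 6.104e-05, 9.155e-05, 3.433e-05, 1.030e-04]  ψ = [1, 1, 0, 4, 4]  (obs o_2=4)
t=3: δ = [3.219e-06, 2.861e-06, 2.861e-06, 1.609e-06, 4.828e-06]  ψ = [4, 0, 0, 4, 4]  (obs o_3=1)
t=4: δ = [1.509e-07, 1.006e-07, 1.006e-07, 7.544e-08, 4.526e-07]  ψ = [4, 0, 0, 4, 4]  (obs o_4=0)
backtrack: best end state = 4; path = [4, 4, 4, 4, 4]

path = [4, 4, 4, 4, 4]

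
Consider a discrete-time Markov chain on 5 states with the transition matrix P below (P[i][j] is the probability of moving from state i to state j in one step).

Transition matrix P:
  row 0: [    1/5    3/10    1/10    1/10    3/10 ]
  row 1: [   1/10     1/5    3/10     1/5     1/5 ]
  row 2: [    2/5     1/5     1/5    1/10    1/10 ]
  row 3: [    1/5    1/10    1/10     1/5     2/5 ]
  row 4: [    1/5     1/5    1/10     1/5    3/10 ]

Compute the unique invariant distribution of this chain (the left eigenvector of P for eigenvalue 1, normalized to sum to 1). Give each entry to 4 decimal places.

Balance equations π_j = Σ_i π_i·P[i][j]:
  π_0 = 1/5·π_0 + 1/10·π_1 + 2/5·π_2 + 1/5·π_3 + 1/5·π_4
  π_1 = 3/10·π_0 + 1/5·π_1 + 1/5·π_2 + 1/10·π_3 + 1/5·π_4
  π_2 = 1/10·π_0 + 3/10·π_1 + 1/5·π_2 + 1/10·π_3 + 1/10·π_4
  π_3 = 1/10·π_0 + 1/5·π_1 + 1/10·π_2 + 1/5·π_3 + 1/5·π_4
  normalize: π_0 + π_1 + π_2 + π_3 + π_4 = 1
Solving the linear system gives exactly π = [381/1807, 370/1807, 283/1807, 295/1807, 478/1807].

π = [0.2108, 0.2048, 0.1566, 0.1633, 0.2645]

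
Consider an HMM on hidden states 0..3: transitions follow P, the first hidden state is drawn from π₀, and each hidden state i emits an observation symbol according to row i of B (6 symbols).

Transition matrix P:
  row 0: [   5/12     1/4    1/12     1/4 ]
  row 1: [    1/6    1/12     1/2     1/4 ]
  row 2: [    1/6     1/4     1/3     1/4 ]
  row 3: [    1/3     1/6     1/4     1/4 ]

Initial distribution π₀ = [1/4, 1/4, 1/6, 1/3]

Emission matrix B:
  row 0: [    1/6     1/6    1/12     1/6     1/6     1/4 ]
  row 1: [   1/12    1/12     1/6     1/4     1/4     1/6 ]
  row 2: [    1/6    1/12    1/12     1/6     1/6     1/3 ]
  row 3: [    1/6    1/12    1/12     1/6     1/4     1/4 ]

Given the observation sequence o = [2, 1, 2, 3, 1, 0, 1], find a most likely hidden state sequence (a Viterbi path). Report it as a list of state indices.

t=0: δ = [2.083e-02, 4.167e-02, 1.389e-02, 2.778e-02]  (obs o_0=2)
t=1: δ = [1.543e-03, 4.340e-04, 1.736e-03, 8.681e-04]  ψ = [3, 0, 1, 1]  (obs o_1=1)
t=2: δ = [5.358e-05, 7.234e-05, 4.823e-05, 3.617e-05]  ψ = [0, 2, 2, 2]  (obs o_2=2)
t=3: δ = [3.721e-06, 3.349e-06, 6.028e-06, 3.014e-06]  ψ = [0, 0, 1, 1]  (obs o_3=3)
t=4: δ = [2.584e-07, 1.256e-07, 1.674e-07, 1.256e-07]  ψ = [0, 2, 2, 2]  (obs o_4=1)
t=5: δ = [1.795e-08, 5.384e-09, 1.047e-08, 1.077e-08]  ψ = [0, 0, 1, 0]  (obs o_5=0)
t=6: δ = [1.246e-09, 3.739e-10, 2.907e-10, 3.739e-10]  ψ = [0, 0, 2, 0]  (obs o_6=1)
backtrack: best end state = 0; path = [3, 0, 0, 0, 0, 0, 0]

path = [3, 0, 0, 0, 0, 0, 0]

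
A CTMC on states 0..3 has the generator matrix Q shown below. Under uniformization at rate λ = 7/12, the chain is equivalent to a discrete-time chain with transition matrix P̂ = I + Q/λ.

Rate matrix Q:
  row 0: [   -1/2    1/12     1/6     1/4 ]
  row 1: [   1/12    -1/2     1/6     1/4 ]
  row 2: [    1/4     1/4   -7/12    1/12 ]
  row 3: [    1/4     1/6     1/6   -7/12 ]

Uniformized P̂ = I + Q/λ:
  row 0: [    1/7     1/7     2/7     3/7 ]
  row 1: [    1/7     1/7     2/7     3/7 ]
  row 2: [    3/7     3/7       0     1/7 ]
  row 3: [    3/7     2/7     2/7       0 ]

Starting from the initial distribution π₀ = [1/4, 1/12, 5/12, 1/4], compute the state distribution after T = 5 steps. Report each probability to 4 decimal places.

t=0: π = [0.2500, 0.0833, 0.4167, 0.2500]
t=1: π = [0.3333, 0.2976, 0.1667, 0.2024]
t=2: π = [0.2483, 0.2194, 0.2381, 0.2942]
t=3: π = [0.2949, 0.2529, 0.2177, 0.2345]
t=4: π = [0.2720, 0.2385, 0.2235, 0.2659]
t=5: π = [0.2827, 0.2447, 0.2219, 0.2508]

π = [0.2827, 0.2447, 0.2219, 0.2508]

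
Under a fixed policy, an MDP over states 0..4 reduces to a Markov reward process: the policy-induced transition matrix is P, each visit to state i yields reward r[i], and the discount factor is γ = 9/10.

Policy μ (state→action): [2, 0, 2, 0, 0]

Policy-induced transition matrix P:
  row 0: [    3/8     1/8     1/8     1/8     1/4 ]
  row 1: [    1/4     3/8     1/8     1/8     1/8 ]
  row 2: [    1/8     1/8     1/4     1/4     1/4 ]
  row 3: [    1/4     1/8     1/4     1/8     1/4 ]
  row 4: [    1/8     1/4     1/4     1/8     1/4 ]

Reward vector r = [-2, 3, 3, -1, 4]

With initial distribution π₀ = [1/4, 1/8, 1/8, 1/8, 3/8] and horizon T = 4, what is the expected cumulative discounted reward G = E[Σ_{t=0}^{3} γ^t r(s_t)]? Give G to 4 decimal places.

t=0: π = [0.2500, 0.1250, 0.1250, 0.1250, 0.3750], E[r] = 1.6250, γ^t·E[r] = 1.625000, running G = 1.625000
t=1: π = [0.2188, 0.2031, 0.2031, 0.1406, 0.2344], E[r] = 1.5781, γ^t·E[r] = 1.420313, running G = 3.045313
t=2: π = [0.2227, 0.2051, 0.1973, 0.1504, 0.2246], E[r] = 1.5098, γ^t·E[r] = 1.222910, running G = 4.268223
t=3: π = [0.2251, 0.2043, 0.1965, 0.1497, 0.2244], E[r] = 1.5002, γ^t·E[r] = 1.093678, running G = 5.361901

G = 5.3619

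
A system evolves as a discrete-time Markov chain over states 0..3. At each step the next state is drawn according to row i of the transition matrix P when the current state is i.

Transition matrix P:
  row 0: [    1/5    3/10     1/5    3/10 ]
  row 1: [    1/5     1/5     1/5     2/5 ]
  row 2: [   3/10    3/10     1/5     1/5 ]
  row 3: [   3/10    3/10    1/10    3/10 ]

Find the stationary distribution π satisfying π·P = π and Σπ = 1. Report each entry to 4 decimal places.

π = [0.2479, 0.2727, 0.1690, 0.3104]

Balance equations π_j = Σ_i π_i·P[i][j]:
  π_0 = 1/5·π_0 + 1/5·π_1 + 3/10·π_2 + 3/10·π_3
  π_1 = 3/10·π_0 + 1/5·π_1 + 3/10·π_2 + 3/10·π_3
  π_2 = 1/5·π_0 + 1/5·π_1 + 1/5·π_2 + 1/10·π_3
  normalize: π_0 + π_1 + π_2 + π_3 = 1
Solving the linear system gives exactly π = [30/121, 3/11, 184/1089, 338/1089].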